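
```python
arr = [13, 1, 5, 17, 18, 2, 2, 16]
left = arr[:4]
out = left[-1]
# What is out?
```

arr has length 8. The slice arr[:4] selects indices [0, 1, 2, 3] (0->13, 1->1, 2->5, 3->17), giving [13, 1, 5, 17]. So left = [13, 1, 5, 17]. Then left[-1] = 17.

17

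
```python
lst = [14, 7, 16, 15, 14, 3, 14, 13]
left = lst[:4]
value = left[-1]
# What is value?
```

lst has length 8. The slice lst[:4] selects indices [0, 1, 2, 3] (0->14, 1->7, 2->16, 3->15), giving [14, 7, 16, 15]. So left = [14, 7, 16, 15]. Then left[-1] = 15.

15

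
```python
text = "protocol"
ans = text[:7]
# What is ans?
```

text has length 8. The slice text[:7] selects indices [0, 1, 2, 3, 4, 5, 6] (0->'p', 1->'r', 2->'o', 3->'t', 4->'o', 5->'c', 6->'o'), giving 'protoco'.

'protoco'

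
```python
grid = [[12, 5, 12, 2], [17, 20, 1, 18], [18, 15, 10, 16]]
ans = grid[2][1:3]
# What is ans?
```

grid[2] = [18, 15, 10, 16]. grid[2] has length 4. The slice grid[2][1:3] selects indices [1, 2] (1->15, 2->10), giving [15, 10].

[15, 10]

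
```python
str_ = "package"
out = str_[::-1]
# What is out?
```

str_ has length 7. The slice str_[::-1] selects indices [6, 5, 4, 3, 2, 1, 0] (6->'e', 5->'g', 4->'a', 3->'k', 2->'c', 1->'a', 0->'p'), giving 'egakcap'.

'egakcap'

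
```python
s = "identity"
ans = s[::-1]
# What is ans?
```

s has length 8. The slice s[::-1] selects indices [7, 6, 5, 4, 3, 2, 1, 0] (7->'y', 6->'t', 5->'i', 4->'t', 3->'n', 2->'e', 1->'d', 0->'i'), giving 'ytitnedi'.

'ytitnedi'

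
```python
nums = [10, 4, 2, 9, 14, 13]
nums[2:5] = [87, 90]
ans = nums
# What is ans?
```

nums starts as [10, 4, 2, 9, 14, 13] (length 6). The slice nums[2:5] covers indices [2, 3, 4] with values [2, 9, 14]. Replacing that slice with [87, 90] (different length) produces [10, 4, 87, 90, 13].

[10, 4, 87, 90, 13]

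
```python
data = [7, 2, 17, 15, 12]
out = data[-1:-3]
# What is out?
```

data has length 5. The slice data[-1:-3] resolves to an empty index range, so the result is [].

[]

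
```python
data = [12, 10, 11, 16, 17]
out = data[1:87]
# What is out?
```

data has length 5. The slice data[1:87] selects indices [1, 2, 3, 4] (1->10, 2->11, 3->16, 4->17), giving [10, 11, 16, 17].

[10, 11, 16, 17]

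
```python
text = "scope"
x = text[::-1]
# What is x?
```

text has length 5. The slice text[::-1] selects indices [4, 3, 2, 1, 0] (4->'e', 3->'p', 2->'o', 1->'c', 0->'s'), giving 'epocs'.

'epocs'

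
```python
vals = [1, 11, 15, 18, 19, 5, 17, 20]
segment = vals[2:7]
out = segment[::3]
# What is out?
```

vals has length 8. The slice vals[2:7] selects indices [2, 3, 4, 5, 6] (2->15, 3->18, 4->19, 5->5, 6->17), giving [15, 18, 19, 5, 17]. So segment = [15, 18, 19, 5, 17]. segment has length 5. The slice segment[::3] selects indices [0, 3] (0->15, 3->5), giving [15, 5].

[15, 5]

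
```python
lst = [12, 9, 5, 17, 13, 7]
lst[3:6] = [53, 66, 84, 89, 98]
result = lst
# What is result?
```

lst starts as [12, 9, 5, 17, 13, 7] (length 6). The slice lst[3:6] covers indices [3, 4, 5] with values [17, 13, 7]. Replacing that slice with [53, 66, 84, 89, 98] (different length) produces [12, 9, 5, 53, 66, 84, 89, 98].

[12, 9, 5, 53, 66, 84, 89, 98]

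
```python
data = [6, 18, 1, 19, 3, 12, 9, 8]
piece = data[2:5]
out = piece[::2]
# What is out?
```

data has length 8. The slice data[2:5] selects indices [2, 3, 4] (2->1, 3->19, 4->3), giving [1, 19, 3]. So piece = [1, 19, 3]. piece has length 3. The slice piece[::2] selects indices [0, 2] (0->1, 2->3), giving [1, 3].

[1, 3]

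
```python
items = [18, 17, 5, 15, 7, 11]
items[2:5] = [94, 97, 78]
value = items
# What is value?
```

items starts as [18, 17, 5, 15, 7, 11] (length 6). The slice items[2:5] covers indices [2, 3, 4] with values [5, 15, 7]. Replacing that slice with [94, 97, 78] (same length) produces [18, 17, 94, 97, 78, 11].

[18, 17, 94, 97, 78, 11]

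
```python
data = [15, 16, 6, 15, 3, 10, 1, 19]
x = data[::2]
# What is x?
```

data has length 8. The slice data[::2] selects indices [0, 2, 4, 6] (0->15, 2->6, 4->3, 6->1), giving [15, 6, 3, 1].

[15, 6, 3, 1]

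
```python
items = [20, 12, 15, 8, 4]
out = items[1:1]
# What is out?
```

items has length 5. The slice items[1:1] resolves to an empty index range, so the result is [].

[]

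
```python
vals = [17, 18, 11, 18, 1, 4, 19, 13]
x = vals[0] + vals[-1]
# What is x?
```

vals has length 8. vals[0] = 17.
vals has length 8. Negative index -1 maps to positive index 8 + (-1) = 7. vals[7] = 13.
Sum: 17 + 13 = 30.

30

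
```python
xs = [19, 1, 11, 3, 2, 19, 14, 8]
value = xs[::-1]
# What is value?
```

xs has length 8. The slice xs[::-1] selects indices [7, 6, 5, 4, 3, 2, 1, 0] (7->8, 6->14, 5->19, 4->2, 3->3, 2->11, 1->1, 0->19), giving [8, 14, 19, 2, 3, 11, 1, 19].

[8, 14, 19, 2, 3, 11, 1, 19]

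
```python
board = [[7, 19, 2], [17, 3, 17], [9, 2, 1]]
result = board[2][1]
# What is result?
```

board[2] = [9, 2, 1]. Taking column 1 of that row yields 2.

2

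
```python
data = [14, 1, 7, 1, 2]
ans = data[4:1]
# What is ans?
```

data has length 5. The slice data[4:1] resolves to an empty index range, so the result is [].

[]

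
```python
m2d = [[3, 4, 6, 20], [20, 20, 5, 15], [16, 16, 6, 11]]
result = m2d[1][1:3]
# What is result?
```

m2d[1] = [20, 20, 5, 15]. m2d[1] has length 4. The slice m2d[1][1:3] selects indices [1, 2] (1->20, 2->5), giving [20, 5].

[20, 5]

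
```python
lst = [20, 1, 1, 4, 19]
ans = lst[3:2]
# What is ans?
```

lst has length 5. The slice lst[3:2] resolves to an empty index range, so the result is [].

[]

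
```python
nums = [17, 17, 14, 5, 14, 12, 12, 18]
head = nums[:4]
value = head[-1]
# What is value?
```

nums has length 8. The slice nums[:4] selects indices [0, 1, 2, 3] (0->17, 1->17, 2->14, 3->5), giving [17, 17, 14, 5]. So head = [17, 17, 14, 5]. Then head[-1] = 5.

5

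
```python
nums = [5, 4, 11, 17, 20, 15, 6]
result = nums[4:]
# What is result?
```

nums has length 7. The slice nums[4:] selects indices [4, 5, 6] (4->20, 5->15, 6->6), giving [20, 15, 6].

[20, 15, 6]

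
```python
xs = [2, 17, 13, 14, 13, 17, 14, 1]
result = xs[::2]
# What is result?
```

xs has length 8. The slice xs[::2] selects indices [0, 2, 4, 6] (0->2, 2->13, 4->13, 6->14), giving [2, 13, 13, 14].

[2, 13, 13, 14]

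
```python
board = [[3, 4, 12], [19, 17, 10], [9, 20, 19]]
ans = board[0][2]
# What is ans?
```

board[0] = [3, 4, 12]. Taking column 2 of that row yields 12.

12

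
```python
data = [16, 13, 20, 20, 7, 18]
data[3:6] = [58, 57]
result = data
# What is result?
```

data starts as [16, 13, 20, 20, 7, 18] (length 6). The slice data[3:6] covers indices [3, 4, 5] with values [20, 7, 18]. Replacing that slice with [58, 57] (different length) produces [16, 13, 20, 58, 57].

[16, 13, 20, 58, 57]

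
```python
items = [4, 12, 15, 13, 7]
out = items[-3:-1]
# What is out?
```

items has length 5. The slice items[-3:-1] selects indices [2, 3] (2->15, 3->13), giving [15, 13].

[15, 13]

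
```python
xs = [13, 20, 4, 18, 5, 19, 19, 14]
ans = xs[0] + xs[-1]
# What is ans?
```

xs has length 8. xs[0] = 13.
xs has length 8. Negative index -1 maps to positive index 8 + (-1) = 7. xs[7] = 14.
Sum: 13 + 14 = 27.

27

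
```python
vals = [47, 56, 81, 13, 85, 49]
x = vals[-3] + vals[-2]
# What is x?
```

vals has length 6. Negative index -3 maps to positive index 6 + (-3) = 3. vals[3] = 13.
vals has length 6. Negative index -2 maps to positive index 6 + (-2) = 4. vals[4] = 85.
Sum: 13 + 85 = 98.

98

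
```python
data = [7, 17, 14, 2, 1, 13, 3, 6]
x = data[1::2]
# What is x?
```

data has length 8. The slice data[1::2] selects indices [1, 3, 5, 7] (1->17, 3->2, 5->13, 7->6), giving [17, 2, 13, 6].

[17, 2, 13, 6]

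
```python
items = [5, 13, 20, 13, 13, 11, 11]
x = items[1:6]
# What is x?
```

items has length 7. The slice items[1:6] selects indices [1, 2, 3, 4, 5] (1->13, 2->20, 3->13, 4->13, 5->11), giving [13, 20, 13, 13, 11].

[13, 20, 13, 13, 11]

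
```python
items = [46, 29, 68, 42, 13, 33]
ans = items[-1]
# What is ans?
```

items has length 6. Negative index -1 maps to positive index 6 + (-1) = 5. items[5] = 33.

33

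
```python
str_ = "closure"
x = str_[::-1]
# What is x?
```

str_ has length 7. The slice str_[::-1] selects indices [6, 5, 4, 3, 2, 1, 0] (6->'e', 5->'r', 4->'u', 3->'s', 2->'o', 1->'l', 0->'c'), giving 'erusolc'.

'erusolc'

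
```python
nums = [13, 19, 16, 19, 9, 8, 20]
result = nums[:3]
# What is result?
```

nums has length 7. The slice nums[:3] selects indices [0, 1, 2] (0->13, 1->19, 2->16), giving [13, 19, 16].

[13, 19, 16]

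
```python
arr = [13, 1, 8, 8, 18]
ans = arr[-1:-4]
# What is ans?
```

arr has length 5. The slice arr[-1:-4] resolves to an empty index range, so the result is [].

[]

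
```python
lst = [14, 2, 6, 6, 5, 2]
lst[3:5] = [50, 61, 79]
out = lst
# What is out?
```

lst starts as [14, 2, 6, 6, 5, 2] (length 6). The slice lst[3:5] covers indices [3, 4] with values [6, 5]. Replacing that slice with [50, 61, 79] (different length) produces [14, 2, 6, 50, 61, 79, 2].

[14, 2, 6, 50, 61, 79, 2]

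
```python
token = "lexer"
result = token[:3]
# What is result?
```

token has length 5. The slice token[:3] selects indices [0, 1, 2] (0->'l', 1->'e', 2->'x'), giving 'lex'.

'lex'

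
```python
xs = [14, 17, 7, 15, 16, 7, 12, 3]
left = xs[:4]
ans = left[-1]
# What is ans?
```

xs has length 8. The slice xs[:4] selects indices [0, 1, 2, 3] (0->14, 1->17, 2->7, 3->15), giving [14, 17, 7, 15]. So left = [14, 17, 7, 15]. Then left[-1] = 15.

15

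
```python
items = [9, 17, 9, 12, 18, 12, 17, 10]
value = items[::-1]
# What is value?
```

items has length 8. The slice items[::-1] selects indices [7, 6, 5, 4, 3, 2, 1, 0] (7->10, 6->17, 5->12, 4->18, 3->12, 2->9, 1->17, 0->9), giving [10, 17, 12, 18, 12, 9, 17, 9].

[10, 17, 12, 18, 12, 9, 17, 9]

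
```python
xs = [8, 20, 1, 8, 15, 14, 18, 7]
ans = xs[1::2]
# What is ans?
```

xs has length 8. The slice xs[1::2] selects indices [1, 3, 5, 7] (1->20, 3->8, 5->14, 7->7), giving [20, 8, 14, 7].

[20, 8, 14, 7]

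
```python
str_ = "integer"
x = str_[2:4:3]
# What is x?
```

str_ has length 7. The slice str_[2:4:3] selects indices [2] (2->'t'), giving 't'.

't'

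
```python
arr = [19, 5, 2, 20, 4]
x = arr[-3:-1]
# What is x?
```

arr has length 5. The slice arr[-3:-1] selects indices [2, 3] (2->2, 3->20), giving [2, 20].

[2, 20]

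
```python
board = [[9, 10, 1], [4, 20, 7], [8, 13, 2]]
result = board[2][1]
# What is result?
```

board[2] = [8, 13, 2]. Taking column 1 of that row yields 13.

13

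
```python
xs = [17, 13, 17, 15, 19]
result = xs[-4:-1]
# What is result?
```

xs has length 5. The slice xs[-4:-1] selects indices [1, 2, 3] (1->13, 2->17, 3->15), giving [13, 17, 15].

[13, 17, 15]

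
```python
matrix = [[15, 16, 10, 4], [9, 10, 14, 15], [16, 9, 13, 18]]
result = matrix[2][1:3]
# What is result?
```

matrix[2] = [16, 9, 13, 18]. matrix[2] has length 4. The slice matrix[2][1:3] selects indices [1, 2] (1->9, 2->13), giving [9, 13].

[9, 13]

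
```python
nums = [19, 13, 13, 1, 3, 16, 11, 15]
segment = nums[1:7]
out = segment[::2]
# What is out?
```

nums has length 8. The slice nums[1:7] selects indices [1, 2, 3, 4, 5, 6] (1->13, 2->13, 3->1, 4->3, 5->16, 6->11), giving [13, 13, 1, 3, 16, 11]. So segment = [13, 13, 1, 3, 16, 11]. segment has length 6. The slice segment[::2] selects indices [0, 2, 4] (0->13, 2->1, 4->16), giving [13, 1, 16].

[13, 1, 16]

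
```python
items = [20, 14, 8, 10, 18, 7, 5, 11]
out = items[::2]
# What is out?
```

items has length 8. The slice items[::2] selects indices [0, 2, 4, 6] (0->20, 2->8, 4->18, 6->5), giving [20, 8, 18, 5].

[20, 8, 18, 5]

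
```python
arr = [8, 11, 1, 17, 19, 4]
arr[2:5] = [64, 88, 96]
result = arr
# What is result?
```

arr starts as [8, 11, 1, 17, 19, 4] (length 6). The slice arr[2:5] covers indices [2, 3, 4] with values [1, 17, 19]. Replacing that slice with [64, 88, 96] (same length) produces [8, 11, 64, 88, 96, 4].

[8, 11, 64, 88, 96, 4]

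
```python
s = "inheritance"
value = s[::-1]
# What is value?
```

s has length 11. The slice s[::-1] selects indices [10, 9, 8, 7, 6, 5, 4, 3, 2, 1, 0] (10->'e', 9->'c', 8->'n', 7->'a', 6->'t', 5->'i', 4->'r', 3->'e', 2->'h', 1->'n', 0->'i'), giving 'ecnatirehni'.

'ecnatirehni'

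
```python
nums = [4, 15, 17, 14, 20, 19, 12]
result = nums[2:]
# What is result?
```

nums has length 7. The slice nums[2:] selects indices [2, 3, 4, 5, 6] (2->17, 3->14, 4->20, 5->19, 6->12), giving [17, 14, 20, 19, 12].

[17, 14, 20, 19, 12]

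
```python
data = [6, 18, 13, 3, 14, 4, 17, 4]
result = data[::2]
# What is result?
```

data has length 8. The slice data[::2] selects indices [0, 2, 4, 6] (0->6, 2->13, 4->14, 6->17), giving [6, 13, 14, 17].

[6, 13, 14, 17]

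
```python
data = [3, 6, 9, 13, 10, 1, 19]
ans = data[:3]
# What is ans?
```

data has length 7. The slice data[:3] selects indices [0, 1, 2] (0->3, 1->6, 2->9), giving [3, 6, 9].

[3, 6, 9]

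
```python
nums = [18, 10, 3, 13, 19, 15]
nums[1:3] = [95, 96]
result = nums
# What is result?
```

nums starts as [18, 10, 3, 13, 19, 15] (length 6). The slice nums[1:3] covers indices [1, 2] with values [10, 3]. Replacing that slice with [95, 96] (same length) produces [18, 95, 96, 13, 19, 15].

[18, 95, 96, 13, 19, 15]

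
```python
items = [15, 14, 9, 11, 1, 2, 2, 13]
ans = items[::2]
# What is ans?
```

items has length 8. The slice items[::2] selects indices [0, 2, 4, 6] (0->15, 2->9, 4->1, 6->2), giving [15, 9, 1, 2].

[15, 9, 1, 2]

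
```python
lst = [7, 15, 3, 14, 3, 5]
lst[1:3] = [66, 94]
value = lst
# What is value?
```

lst starts as [7, 15, 3, 14, 3, 5] (length 6). The slice lst[1:3] covers indices [1, 2] with values [15, 3]. Replacing that slice with [66, 94] (same length) produces [7, 66, 94, 14, 3, 5].

[7, 66, 94, 14, 3, 5]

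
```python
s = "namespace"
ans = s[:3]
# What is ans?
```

s has length 9. The slice s[:3] selects indices [0, 1, 2] (0->'n', 1->'a', 2->'m'), giving 'nam'.

'nam'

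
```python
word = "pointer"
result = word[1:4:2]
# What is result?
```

word has length 7. The slice word[1:4:2] selects indices [1, 3] (1->'o', 3->'n'), giving 'on'.

'on'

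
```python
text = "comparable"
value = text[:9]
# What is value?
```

text has length 10. The slice text[:9] selects indices [0, 1, 2, 3, 4, 5, 6, 7, 8] (0->'c', 1->'o', 2->'m', 3->'p', 4->'a', 5->'r', 6->'a', 7->'b', 8->'l'), giving 'comparabl'.

'comparabl'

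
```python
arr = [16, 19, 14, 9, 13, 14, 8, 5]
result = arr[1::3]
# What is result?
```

arr has length 8. The slice arr[1::3] selects indices [1, 4, 7] (1->19, 4->13, 7->5), giving [19, 13, 5].

[19, 13, 5]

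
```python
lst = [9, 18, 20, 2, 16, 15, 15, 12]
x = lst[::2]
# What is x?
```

lst has length 8. The slice lst[::2] selects indices [0, 2, 4, 6] (0->9, 2->20, 4->16, 6->15), giving [9, 20, 16, 15].

[9, 20, 16, 15]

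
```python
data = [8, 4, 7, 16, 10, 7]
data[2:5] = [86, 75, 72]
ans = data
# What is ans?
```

data starts as [8, 4, 7, 16, 10, 7] (length 6). The slice data[2:5] covers indices [2, 3, 4] with values [7, 16, 10]. Replacing that slice with [86, 75, 72] (same length) produces [8, 4, 86, 75, 72, 7].

[8, 4, 86, 75, 72, 7]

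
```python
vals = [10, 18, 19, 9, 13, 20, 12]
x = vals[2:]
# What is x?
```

vals has length 7. The slice vals[2:] selects indices [2, 3, 4, 5, 6] (2->19, 3->9, 4->13, 5->20, 6->12), giving [19, 9, 13, 20, 12].

[19, 9, 13, 20, 12]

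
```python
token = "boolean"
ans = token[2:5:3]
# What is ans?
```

token has length 7. The slice token[2:5:3] selects indices [2] (2->'o'), giving 'o'.

'o'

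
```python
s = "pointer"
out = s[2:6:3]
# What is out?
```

s has length 7. The slice s[2:6:3] selects indices [2, 5] (2->'i', 5->'e'), giving 'ie'.

'ie'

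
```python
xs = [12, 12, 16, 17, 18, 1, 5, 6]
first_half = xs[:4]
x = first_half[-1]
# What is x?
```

xs has length 8. The slice xs[:4] selects indices [0, 1, 2, 3] (0->12, 1->12, 2->16, 3->17), giving [12, 12, 16, 17]. So first_half = [12, 12, 16, 17]. Then first_half[-1] = 17.

17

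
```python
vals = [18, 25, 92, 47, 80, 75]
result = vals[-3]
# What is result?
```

vals has length 6. Negative index -3 maps to positive index 6 + (-3) = 3. vals[3] = 47.

47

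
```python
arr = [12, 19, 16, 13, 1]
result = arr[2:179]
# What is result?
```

arr has length 5. The slice arr[2:179] selects indices [2, 3, 4] (2->16, 3->13, 4->1), giving [16, 13, 1].

[16, 13, 1]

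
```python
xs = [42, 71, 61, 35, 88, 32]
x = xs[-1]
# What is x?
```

xs has length 6. Negative index -1 maps to positive index 6 + (-1) = 5. xs[5] = 32.

32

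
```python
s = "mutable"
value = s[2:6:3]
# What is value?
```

s has length 7. The slice s[2:6:3] selects indices [2, 5] (2->'t', 5->'l'), giving 'tl'.

'tl'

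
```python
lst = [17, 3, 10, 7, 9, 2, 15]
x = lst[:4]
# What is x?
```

lst has length 7. The slice lst[:4] selects indices [0, 1, 2, 3] (0->17, 1->3, 2->10, 3->7), giving [17, 3, 10, 7].

[17, 3, 10, 7]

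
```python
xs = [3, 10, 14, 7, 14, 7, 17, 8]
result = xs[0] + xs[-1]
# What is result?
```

xs has length 8. xs[0] = 3.
xs has length 8. Negative index -1 maps to positive index 8 + (-1) = 7. xs[7] = 8.
Sum: 3 + 8 = 11.

11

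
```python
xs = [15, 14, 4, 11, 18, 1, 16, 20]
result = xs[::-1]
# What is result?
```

xs has length 8. The slice xs[::-1] selects indices [7, 6, 5, 4, 3, 2, 1, 0] (7->20, 6->16, 5->1, 4->18, 3->11, 2->4, 1->14, 0->15), giving [20, 16, 1, 18, 11, 4, 14, 15].

[20, 16, 1, 18, 11, 4, 14, 15]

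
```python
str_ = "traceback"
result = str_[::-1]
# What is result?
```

str_ has length 9. The slice str_[::-1] selects indices [8, 7, 6, 5, 4, 3, 2, 1, 0] (8->'k', 7->'c', 6->'a', 5->'b', 4->'e', 3->'c', 2->'a', 1->'r', 0->'t'), giving 'kcabecart'.

'kcabecart'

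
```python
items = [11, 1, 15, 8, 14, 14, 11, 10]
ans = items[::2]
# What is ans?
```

items has length 8. The slice items[::2] selects indices [0, 2, 4, 6] (0->11, 2->15, 4->14, 6->11), giving [11, 15, 14, 11].

[11, 15, 14, 11]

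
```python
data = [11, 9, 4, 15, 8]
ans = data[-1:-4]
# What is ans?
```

data has length 5. The slice data[-1:-4] resolves to an empty index range, so the result is [].

[]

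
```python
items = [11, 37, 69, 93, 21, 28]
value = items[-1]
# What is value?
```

items has length 6. Negative index -1 maps to positive index 6 + (-1) = 5. items[5] = 28.

28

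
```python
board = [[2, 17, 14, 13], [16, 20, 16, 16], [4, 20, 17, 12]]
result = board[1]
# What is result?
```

board has 3 rows. Row 1 is [16, 20, 16, 16].

[16, 20, 16, 16]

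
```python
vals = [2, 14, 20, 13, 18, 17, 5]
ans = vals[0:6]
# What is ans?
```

vals has length 7. The slice vals[0:6] selects indices [0, 1, 2, 3, 4, 5] (0->2, 1->14, 2->20, 3->13, 4->18, 5->17), giving [2, 14, 20, 13, 18, 17].

[2, 14, 20, 13, 18, 17]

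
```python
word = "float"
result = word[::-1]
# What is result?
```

word has length 5. The slice word[::-1] selects indices [4, 3, 2, 1, 0] (4->'t', 3->'a', 2->'o', 1->'l', 0->'f'), giving 'taolf'.

'taolf'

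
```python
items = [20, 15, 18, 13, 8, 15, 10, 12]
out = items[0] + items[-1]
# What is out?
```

items has length 8. items[0] = 20.
items has length 8. Negative index -1 maps to positive index 8 + (-1) = 7. items[7] = 12.
Sum: 20 + 12 = 32.

32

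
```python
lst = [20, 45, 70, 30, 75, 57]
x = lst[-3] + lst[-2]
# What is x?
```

lst has length 6. Negative index -3 maps to positive index 6 + (-3) = 3. lst[3] = 30.
lst has length 6. Negative index -2 maps to positive index 6 + (-2) = 4. lst[4] = 75.
Sum: 30 + 75 = 105.

105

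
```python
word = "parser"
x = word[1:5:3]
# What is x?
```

word has length 6. The slice word[1:5:3] selects indices [1, 4] (1->'a', 4->'e'), giving 'ae'.

'ae'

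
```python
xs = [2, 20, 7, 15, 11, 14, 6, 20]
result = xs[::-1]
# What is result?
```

xs has length 8. The slice xs[::-1] selects indices [7, 6, 5, 4, 3, 2, 1, 0] (7->20, 6->6, 5->14, 4->11, 3->15, 2->7, 1->20, 0->2), giving [20, 6, 14, 11, 15, 7, 20, 2].

[20, 6, 14, 11, 15, 7, 20, 2]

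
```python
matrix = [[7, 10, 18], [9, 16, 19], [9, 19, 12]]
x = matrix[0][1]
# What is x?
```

matrix[0] = [7, 10, 18]. Taking column 1 of that row yields 10.

10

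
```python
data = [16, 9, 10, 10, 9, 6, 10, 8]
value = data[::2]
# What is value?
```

data has length 8. The slice data[::2] selects indices [0, 2, 4, 6] (0->16, 2->10, 4->9, 6->10), giving [16, 10, 9, 10].

[16, 10, 9, 10]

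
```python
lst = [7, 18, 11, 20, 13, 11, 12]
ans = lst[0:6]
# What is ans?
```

lst has length 7. The slice lst[0:6] selects indices [0, 1, 2, 3, 4, 5] (0->7, 1->18, 2->11, 3->20, 4->13, 5->11), giving [7, 18, 11, 20, 13, 11].

[7, 18, 11, 20, 13, 11]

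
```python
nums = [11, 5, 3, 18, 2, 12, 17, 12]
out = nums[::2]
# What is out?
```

nums has length 8. The slice nums[::2] selects indices [0, 2, 4, 6] (0->11, 2->3, 4->2, 6->17), giving [11, 3, 2, 17].

[11, 3, 2, 17]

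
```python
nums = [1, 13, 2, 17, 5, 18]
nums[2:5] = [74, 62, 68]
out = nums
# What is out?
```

nums starts as [1, 13, 2, 17, 5, 18] (length 6). The slice nums[2:5] covers indices [2, 3, 4] with values [2, 17, 5]. Replacing that slice with [74, 62, 68] (same length) produces [1, 13, 74, 62, 68, 18].

[1, 13, 74, 62, 68, 18]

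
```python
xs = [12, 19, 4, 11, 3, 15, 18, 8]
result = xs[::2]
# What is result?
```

xs has length 8. The slice xs[::2] selects indices [0, 2, 4, 6] (0->12, 2->4, 4->3, 6->18), giving [12, 4, 3, 18].

[12, 4, 3, 18]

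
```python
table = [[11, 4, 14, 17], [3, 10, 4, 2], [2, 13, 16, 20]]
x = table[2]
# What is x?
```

table has 3 rows. Row 2 is [2, 13, 16, 20].

[2, 13, 16, 20]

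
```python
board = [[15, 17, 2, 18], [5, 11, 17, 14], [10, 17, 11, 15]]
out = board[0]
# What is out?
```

board has 3 rows. Row 0 is [15, 17, 2, 18].

[15, 17, 2, 18]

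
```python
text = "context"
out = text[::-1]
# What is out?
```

text has length 7. The slice text[::-1] selects indices [6, 5, 4, 3, 2, 1, 0] (6->'t', 5->'x', 4->'e', 3->'t', 2->'n', 1->'o', 0->'c'), giving 'txetnoc'.

'txetnoc'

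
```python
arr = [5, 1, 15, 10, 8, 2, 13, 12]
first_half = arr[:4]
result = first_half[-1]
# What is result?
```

arr has length 8. The slice arr[:4] selects indices [0, 1, 2, 3] (0->5, 1->1, 2->15, 3->10), giving [5, 1, 15, 10]. So first_half = [5, 1, 15, 10]. Then first_half[-1] = 10.

10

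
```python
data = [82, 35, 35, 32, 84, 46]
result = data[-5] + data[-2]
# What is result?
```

data has length 6. Negative index -5 maps to positive index 6 + (-5) = 1. data[1] = 35.
data has length 6. Negative index -2 maps to positive index 6 + (-2) = 4. data[4] = 84.
Sum: 35 + 84 = 119.

119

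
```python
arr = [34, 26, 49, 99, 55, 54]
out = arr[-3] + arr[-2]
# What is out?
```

arr has length 6. Negative index -3 maps to positive index 6 + (-3) = 3. arr[3] = 99.
arr has length 6. Negative index -2 maps to positive index 6 + (-2) = 4. arr[4] = 55.
Sum: 99 + 55 = 154.

154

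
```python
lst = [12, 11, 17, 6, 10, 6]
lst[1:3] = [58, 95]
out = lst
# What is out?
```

lst starts as [12, 11, 17, 6, 10, 6] (length 6). The slice lst[1:3] covers indices [1, 2] with values [11, 17]. Replacing that slice with [58, 95] (same length) produces [12, 58, 95, 6, 10, 6].

[12, 58, 95, 6, 10, 6]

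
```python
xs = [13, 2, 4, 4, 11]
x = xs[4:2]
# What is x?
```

xs has length 5. The slice xs[4:2] resolves to an empty index range, so the result is [].

[]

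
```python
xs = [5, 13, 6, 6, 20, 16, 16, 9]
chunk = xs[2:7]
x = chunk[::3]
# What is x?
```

xs has length 8. The slice xs[2:7] selects indices [2, 3, 4, 5, 6] (2->6, 3->6, 4->20, 5->16, 6->16), giving [6, 6, 20, 16, 16]. So chunk = [6, 6, 20, 16, 16]. chunk has length 5. The slice chunk[::3] selects indices [0, 3] (0->6, 3->16), giving [6, 16].

[6, 16]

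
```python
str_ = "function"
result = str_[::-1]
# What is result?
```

str_ has length 8. The slice str_[::-1] selects indices [7, 6, 5, 4, 3, 2, 1, 0] (7->'n', 6->'o', 5->'i', 4->'t', 3->'c', 2->'n', 1->'u', 0->'f'), giving 'noitcnuf'.

'noitcnuf'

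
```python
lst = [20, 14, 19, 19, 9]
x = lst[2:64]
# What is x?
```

lst has length 5. The slice lst[2:64] selects indices [2, 3, 4] (2->19, 3->19, 4->9), giving [19, 19, 9].

[19, 19, 9]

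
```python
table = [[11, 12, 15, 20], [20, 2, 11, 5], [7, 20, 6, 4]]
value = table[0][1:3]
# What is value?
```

table[0] = [11, 12, 15, 20]. table[0] has length 4. The slice table[0][1:3] selects indices [1, 2] (1->12, 2->15), giving [12, 15].

[12, 15]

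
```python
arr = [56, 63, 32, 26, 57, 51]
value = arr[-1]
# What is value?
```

arr has length 6. Negative index -1 maps to positive index 6 + (-1) = 5. arr[5] = 51.

51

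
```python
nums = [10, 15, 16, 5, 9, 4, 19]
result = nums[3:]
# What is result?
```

nums has length 7. The slice nums[3:] selects indices [3, 4, 5, 6] (3->5, 4->9, 5->4, 6->19), giving [5, 9, 4, 19].

[5, 9, 4, 19]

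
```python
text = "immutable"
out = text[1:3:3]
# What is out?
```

text has length 9. The slice text[1:3:3] selects indices [1] (1->'m'), giving 'm'.

'm'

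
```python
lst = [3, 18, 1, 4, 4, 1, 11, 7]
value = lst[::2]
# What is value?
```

lst has length 8. The slice lst[::2] selects indices [0, 2, 4, 6] (0->3, 2->1, 4->4, 6->11), giving [3, 1, 4, 11].

[3, 1, 4, 11]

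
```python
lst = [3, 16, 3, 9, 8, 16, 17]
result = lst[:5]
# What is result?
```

lst has length 7. The slice lst[:5] selects indices [0, 1, 2, 3, 4] (0->3, 1->16, 2->3, 3->9, 4->8), giving [3, 16, 3, 9, 8].

[3, 16, 3, 9, 8]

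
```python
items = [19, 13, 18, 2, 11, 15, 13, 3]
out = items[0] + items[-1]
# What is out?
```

items has length 8. items[0] = 19.
items has length 8. Negative index -1 maps to positive index 8 + (-1) = 7. items[7] = 3.
Sum: 19 + 3 = 22.

22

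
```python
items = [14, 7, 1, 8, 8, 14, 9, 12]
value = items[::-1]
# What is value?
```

items has length 8. The slice items[::-1] selects indices [7, 6, 5, 4, 3, 2, 1, 0] (7->12, 6->9, 5->14, 4->8, 3->8, 2->1, 1->7, 0->14), giving [12, 9, 14, 8, 8, 1, 7, 14].

[12, 9, 14, 8, 8, 1, 7, 14]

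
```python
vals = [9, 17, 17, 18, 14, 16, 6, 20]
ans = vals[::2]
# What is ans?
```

vals has length 8. The slice vals[::2] selects indices [0, 2, 4, 6] (0->9, 2->17, 4->14, 6->6), giving [9, 17, 14, 6].

[9, 17, 14, 6]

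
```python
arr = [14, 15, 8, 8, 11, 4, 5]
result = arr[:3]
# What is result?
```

arr has length 7. The slice arr[:3] selects indices [0, 1, 2] (0->14, 1->15, 2->8), giving [14, 15, 8].

[14, 15, 8]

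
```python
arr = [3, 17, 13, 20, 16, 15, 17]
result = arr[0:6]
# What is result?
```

arr has length 7. The slice arr[0:6] selects indices [0, 1, 2, 3, 4, 5] (0->3, 1->17, 2->13, 3->20, 4->16, 5->15), giving [3, 17, 13, 20, 16, 15].

[3, 17, 13, 20, 16, 15]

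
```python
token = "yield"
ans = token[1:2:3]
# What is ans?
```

token has length 5. The slice token[1:2:3] selects indices [1] (1->'i'), giving 'i'.

'i'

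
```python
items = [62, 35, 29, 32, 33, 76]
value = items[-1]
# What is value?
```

items has length 6. Negative index -1 maps to positive index 6 + (-1) = 5. items[5] = 76.

76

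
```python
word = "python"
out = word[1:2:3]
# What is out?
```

word has length 6. The slice word[1:2:3] selects indices [1] (1->'y'), giving 'y'.

'y'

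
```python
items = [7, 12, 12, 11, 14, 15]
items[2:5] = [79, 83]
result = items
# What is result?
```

items starts as [7, 12, 12, 11, 14, 15] (length 6). The slice items[2:5] covers indices [2, 3, 4] with values [12, 11, 14]. Replacing that slice with [79, 83] (different length) produces [7, 12, 79, 83, 15].

[7, 12, 79, 83, 15]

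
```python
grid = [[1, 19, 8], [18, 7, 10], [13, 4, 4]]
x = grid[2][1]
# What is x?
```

grid[2] = [13, 4, 4]. Taking column 1 of that row yields 4.

4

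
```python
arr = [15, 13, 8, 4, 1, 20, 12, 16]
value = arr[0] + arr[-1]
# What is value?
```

arr has length 8. arr[0] = 15.
arr has length 8. Negative index -1 maps to positive index 8 + (-1) = 7. arr[7] = 16.
Sum: 15 + 16 = 31.

31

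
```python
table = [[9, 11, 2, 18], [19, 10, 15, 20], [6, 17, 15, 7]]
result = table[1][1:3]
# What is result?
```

table[1] = [19, 10, 15, 20]. table[1] has length 4. The slice table[1][1:3] selects indices [1, 2] (1->10, 2->15), giving [10, 15].

[10, 15]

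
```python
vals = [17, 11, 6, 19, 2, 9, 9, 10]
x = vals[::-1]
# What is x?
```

vals has length 8. The slice vals[::-1] selects indices [7, 6, 5, 4, 3, 2, 1, 0] (7->10, 6->9, 5->9, 4->2, 3->19, 2->6, 1->11, 0->17), giving [10, 9, 9, 2, 19, 6, 11, 17].

[10, 9, 9, 2, 19, 6, 11, 17]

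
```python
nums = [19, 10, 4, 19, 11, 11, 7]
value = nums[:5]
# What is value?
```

nums has length 7. The slice nums[:5] selects indices [0, 1, 2, 3, 4] (0->19, 1->10, 2->4, 3->19, 4->11), giving [19, 10, 4, 19, 11].

[19, 10, 4, 19, 11]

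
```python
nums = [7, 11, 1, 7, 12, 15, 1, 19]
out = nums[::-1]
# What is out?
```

nums has length 8. The slice nums[::-1] selects indices [7, 6, 5, 4, 3, 2, 1, 0] (7->19, 6->1, 5->15, 4->12, 3->7, 2->1, 1->11, 0->7), giving [19, 1, 15, 12, 7, 1, 11, 7].

[19, 1, 15, 12, 7, 1, 11, 7]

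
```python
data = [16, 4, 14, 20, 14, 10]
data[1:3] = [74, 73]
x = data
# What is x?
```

data starts as [16, 4, 14, 20, 14, 10] (length 6). The slice data[1:3] covers indices [1, 2] with values [4, 14]. Replacing that slice with [74, 73] (same length) produces [16, 74, 73, 20, 14, 10].

[16, 74, 73, 20, 14, 10]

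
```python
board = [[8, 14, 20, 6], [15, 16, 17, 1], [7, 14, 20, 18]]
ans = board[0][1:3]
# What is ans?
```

board[0] = [8, 14, 20, 6]. board[0] has length 4. The slice board[0][1:3] selects indices [1, 2] (1->14, 2->20), giving [14, 20].

[14, 20]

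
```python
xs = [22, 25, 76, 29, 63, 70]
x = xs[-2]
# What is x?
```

xs has length 6. Negative index -2 maps to positive index 6 + (-2) = 4. xs[4] = 63.

63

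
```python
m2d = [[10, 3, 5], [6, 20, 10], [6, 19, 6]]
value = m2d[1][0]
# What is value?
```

m2d[1] = [6, 20, 10]. Taking column 0 of that row yields 6.

6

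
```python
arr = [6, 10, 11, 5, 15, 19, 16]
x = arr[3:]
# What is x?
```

arr has length 7. The slice arr[3:] selects indices [3, 4, 5, 6] (3->5, 4->15, 5->19, 6->16), giving [5, 15, 19, 16].

[5, 15, 19, 16]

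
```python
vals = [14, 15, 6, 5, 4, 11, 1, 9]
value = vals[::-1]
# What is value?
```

vals has length 8. The slice vals[::-1] selects indices [7, 6, 5, 4, 3, 2, 1, 0] (7->9, 6->1, 5->11, 4->4, 3->5, 2->6, 1->15, 0->14), giving [9, 1, 11, 4, 5, 6, 15, 14].

[9, 1, 11, 4, 5, 6, 15, 14]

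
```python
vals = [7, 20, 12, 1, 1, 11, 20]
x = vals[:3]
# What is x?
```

vals has length 7. The slice vals[:3] selects indices [0, 1, 2] (0->7, 1->20, 2->12), giving [7, 20, 12].

[7, 20, 12]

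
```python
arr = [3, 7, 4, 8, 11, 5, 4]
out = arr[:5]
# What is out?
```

arr has length 7. The slice arr[:5] selects indices [0, 1, 2, 3, 4] (0->3, 1->7, 2->4, 3->8, 4->11), giving [3, 7, 4, 8, 11].

[3, 7, 4, 8, 11]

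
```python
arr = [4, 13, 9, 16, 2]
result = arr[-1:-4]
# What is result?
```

arr has length 5. The slice arr[-1:-4] resolves to an empty index range, so the result is [].

[]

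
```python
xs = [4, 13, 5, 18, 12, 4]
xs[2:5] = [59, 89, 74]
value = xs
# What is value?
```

xs starts as [4, 13, 5, 18, 12, 4] (length 6). The slice xs[2:5] covers indices [2, 3, 4] with values [5, 18, 12]. Replacing that slice with [59, 89, 74] (same length) produces [4, 13, 59, 89, 74, 4].

[4, 13, 59, 89, 74, 4]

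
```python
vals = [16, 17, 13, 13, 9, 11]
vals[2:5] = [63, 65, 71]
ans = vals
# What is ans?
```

vals starts as [16, 17, 13, 13, 9, 11] (length 6). The slice vals[2:5] covers indices [2, 3, 4] with values [13, 13, 9]. Replacing that slice with [63, 65, 71] (same length) produces [16, 17, 63, 65, 71, 11].

[16, 17, 63, 65, 71, 11]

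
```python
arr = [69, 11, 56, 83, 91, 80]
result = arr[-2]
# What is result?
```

arr has length 6. Negative index -2 maps to positive index 6 + (-2) = 4. arr[4] = 91.

91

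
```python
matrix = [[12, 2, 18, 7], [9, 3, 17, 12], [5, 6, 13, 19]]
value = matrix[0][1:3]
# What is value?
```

matrix[0] = [12, 2, 18, 7]. matrix[0] has length 4. The slice matrix[0][1:3] selects indices [1, 2] (1->2, 2->18), giving [2, 18].

[2, 18]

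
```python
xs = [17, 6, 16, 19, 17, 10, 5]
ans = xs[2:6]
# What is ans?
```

xs has length 7. The slice xs[2:6] selects indices [2, 3, 4, 5] (2->16, 3->19, 4->17, 5->10), giving [16, 19, 17, 10].

[16, 19, 17, 10]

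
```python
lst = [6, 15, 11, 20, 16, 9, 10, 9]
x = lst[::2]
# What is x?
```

lst has length 8. The slice lst[::2] selects indices [0, 2, 4, 6] (0->6, 2->11, 4->16, 6->10), giving [6, 11, 16, 10].

[6, 11, 16, 10]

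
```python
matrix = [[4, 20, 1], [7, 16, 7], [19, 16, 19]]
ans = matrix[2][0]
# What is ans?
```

matrix[2] = [19, 16, 19]. Taking column 0 of that row yields 19.

19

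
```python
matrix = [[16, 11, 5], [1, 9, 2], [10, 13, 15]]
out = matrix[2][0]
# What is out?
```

matrix[2] = [10, 13, 15]. Taking column 0 of that row yields 10.

10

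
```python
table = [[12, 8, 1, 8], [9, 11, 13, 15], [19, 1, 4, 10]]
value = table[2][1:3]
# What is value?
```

table[2] = [19, 1, 4, 10]. table[2] has length 4. The slice table[2][1:3] selects indices [1, 2] (1->1, 2->4), giving [1, 4].

[1, 4]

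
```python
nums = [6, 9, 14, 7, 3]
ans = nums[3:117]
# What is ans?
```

nums has length 5. The slice nums[3:117] selects indices [3, 4] (3->7, 4->3), giving [7, 3].

[7, 3]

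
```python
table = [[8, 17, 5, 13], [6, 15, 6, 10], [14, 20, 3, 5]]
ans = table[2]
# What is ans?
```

table has 3 rows. Row 2 is [14, 20, 3, 5].

[14, 20, 3, 5]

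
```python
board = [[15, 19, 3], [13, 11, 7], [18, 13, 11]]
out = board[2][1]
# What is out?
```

board[2] = [18, 13, 11]. Taking column 1 of that row yields 13.

13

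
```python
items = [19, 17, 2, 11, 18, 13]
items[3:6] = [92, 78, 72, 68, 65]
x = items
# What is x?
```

items starts as [19, 17, 2, 11, 18, 13] (length 6). The slice items[3:6] covers indices [3, 4, 5] with values [11, 18, 13]. Replacing that slice with [92, 78, 72, 68, 65] (different length) produces [19, 17, 2, 92, 78, 72, 68, 65].

[19, 17, 2, 92, 78, 72, 68, 65]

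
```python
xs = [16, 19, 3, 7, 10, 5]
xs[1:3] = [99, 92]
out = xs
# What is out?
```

xs starts as [16, 19, 3, 7, 10, 5] (length 6). The slice xs[1:3] covers indices [1, 2] with values [19, 3]. Replacing that slice with [99, 92] (same length) produces [16, 99, 92, 7, 10, 5].

[16, 99, 92, 7, 10, 5]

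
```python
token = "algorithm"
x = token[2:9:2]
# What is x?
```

token has length 9. The slice token[2:9:2] selects indices [2, 4, 6, 8] (2->'g', 4->'r', 6->'t', 8->'m'), giving 'grtm'.

'grtm'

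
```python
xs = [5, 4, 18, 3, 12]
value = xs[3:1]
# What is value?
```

xs has length 5. The slice xs[3:1] resolves to an empty index range, so the result is [].

[]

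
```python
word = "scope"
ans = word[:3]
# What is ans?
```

word has length 5. The slice word[:3] selects indices [0, 1, 2] (0->'s', 1->'c', 2->'o'), giving 'sco'.

'sco'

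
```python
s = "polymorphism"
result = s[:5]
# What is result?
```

s has length 12. The slice s[:5] selects indices [0, 1, 2, 3, 4] (0->'p', 1->'o', 2->'l', 3->'y', 4->'m'), giving 'polym'.

'polym'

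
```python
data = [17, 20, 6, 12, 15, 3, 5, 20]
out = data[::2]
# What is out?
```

data has length 8. The slice data[::2] selects indices [0, 2, 4, 6] (0->17, 2->6, 4->15, 6->5), giving [17, 6, 15, 5].

[17, 6, 15, 5]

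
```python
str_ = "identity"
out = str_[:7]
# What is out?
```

str_ has length 8. The slice str_[:7] selects indices [0, 1, 2, 3, 4, 5, 6] (0->'i', 1->'d', 2->'e', 3->'n', 4->'t', 5->'i', 6->'t'), giving 'identit'.

'identit'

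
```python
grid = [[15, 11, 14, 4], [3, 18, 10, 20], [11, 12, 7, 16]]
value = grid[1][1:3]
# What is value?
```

grid[1] = [3, 18, 10, 20]. grid[1] has length 4. The slice grid[1][1:3] selects indices [1, 2] (1->18, 2->10), giving [18, 10].

[18, 10]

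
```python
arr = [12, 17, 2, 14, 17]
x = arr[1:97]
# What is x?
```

arr has length 5. The slice arr[1:97] selects indices [1, 2, 3, 4] (1->17, 2->2, 3->14, 4->17), giving [17, 2, 14, 17].

[17, 2, 14, 17]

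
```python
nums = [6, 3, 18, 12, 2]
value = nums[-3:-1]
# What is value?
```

nums has length 5. The slice nums[-3:-1] selects indices [2, 3] (2->18, 3->12), giving [18, 12].

[18, 12]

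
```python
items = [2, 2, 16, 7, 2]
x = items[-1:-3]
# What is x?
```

items has length 5. The slice items[-1:-3] resolves to an empty index range, so the result is [].

[]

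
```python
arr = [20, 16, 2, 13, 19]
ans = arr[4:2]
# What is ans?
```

arr has length 5. The slice arr[4:2] resolves to an empty index range, so the result is [].

[]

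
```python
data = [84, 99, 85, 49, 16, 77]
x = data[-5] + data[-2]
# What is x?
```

data has length 6. Negative index -5 maps to positive index 6 + (-5) = 1. data[1] = 99.
data has length 6. Negative index -2 maps to positive index 6 + (-2) = 4. data[4] = 16.
Sum: 99 + 16 = 115.

115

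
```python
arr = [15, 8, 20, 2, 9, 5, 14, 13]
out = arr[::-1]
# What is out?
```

arr has length 8. The slice arr[::-1] selects indices [7, 6, 5, 4, 3, 2, 1, 0] (7->13, 6->14, 5->5, 4->9, 3->2, 2->20, 1->8, 0->15), giving [13, 14, 5, 9, 2, 20, 8, 15].

[13, 14, 5, 9, 2, 20, 8, 15]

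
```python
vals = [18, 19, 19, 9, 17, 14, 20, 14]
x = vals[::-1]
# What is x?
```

vals has length 8. The slice vals[::-1] selects indices [7, 6, 5, 4, 3, 2, 1, 0] (7->14, 6->20, 5->14, 4->17, 3->9, 2->19, 1->19, 0->18), giving [14, 20, 14, 17, 9, 19, 19, 18].

[14, 20, 14, 17, 9, 19, 19, 18]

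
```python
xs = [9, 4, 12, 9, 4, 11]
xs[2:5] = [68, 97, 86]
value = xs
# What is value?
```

xs starts as [9, 4, 12, 9, 4, 11] (length 6). The slice xs[2:5] covers indices [2, 3, 4] with values [12, 9, 4]. Replacing that slice with [68, 97, 86] (same length) produces [9, 4, 68, 97, 86, 11].

[9, 4, 68, 97, 86, 11]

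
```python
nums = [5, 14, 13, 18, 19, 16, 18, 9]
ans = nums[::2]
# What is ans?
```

nums has length 8. The slice nums[::2] selects indices [0, 2, 4, 6] (0->5, 2->13, 4->19, 6->18), giving [5, 13, 19, 18].

[5, 13, 19, 18]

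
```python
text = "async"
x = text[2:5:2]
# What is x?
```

text has length 5. The slice text[2:5:2] selects indices [2, 4] (2->'y', 4->'c'), giving 'yc'.

'yc'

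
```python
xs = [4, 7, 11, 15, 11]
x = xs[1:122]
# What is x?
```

xs has length 5. The slice xs[1:122] selects indices [1, 2, 3, 4] (1->7, 2->11, 3->15, 4->11), giving [7, 11, 15, 11].

[7, 11, 15, 11]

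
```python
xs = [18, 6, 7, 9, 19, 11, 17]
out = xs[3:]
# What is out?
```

xs has length 7. The slice xs[3:] selects indices [3, 4, 5, 6] (3->9, 4->19, 5->11, 6->17), giving [9, 19, 11, 17].

[9, 19, 11, 17]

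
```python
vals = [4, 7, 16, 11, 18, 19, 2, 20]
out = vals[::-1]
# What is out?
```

vals has length 8. The slice vals[::-1] selects indices [7, 6, 5, 4, 3, 2, 1, 0] (7->20, 6->2, 5->19, 4->18, 3->11, 2->16, 1->7, 0->4), giving [20, 2, 19, 18, 11, 16, 7, 4].

[20, 2, 19, 18, 11, 16, 7, 4]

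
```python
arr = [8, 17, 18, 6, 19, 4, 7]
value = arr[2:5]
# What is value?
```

arr has length 7. The slice arr[2:5] selects indices [2, 3, 4] (2->18, 3->6, 4->19), giving [18, 6, 19].

[18, 6, 19]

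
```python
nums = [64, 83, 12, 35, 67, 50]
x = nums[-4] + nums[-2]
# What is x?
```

nums has length 6. Negative index -4 maps to positive index 6 + (-4) = 2. nums[2] = 12.
nums has length 6. Negative index -2 maps to positive index 6 + (-2) = 4. nums[4] = 67.
Sum: 12 + 67 = 79.

79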